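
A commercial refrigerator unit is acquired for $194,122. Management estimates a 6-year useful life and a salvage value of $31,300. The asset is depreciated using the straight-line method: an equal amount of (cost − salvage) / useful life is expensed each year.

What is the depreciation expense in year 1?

$27,137

Depreciable base = $194,122 − $31,300 = $162,822.
Annual expense = $162,822 / 6 = $27,137.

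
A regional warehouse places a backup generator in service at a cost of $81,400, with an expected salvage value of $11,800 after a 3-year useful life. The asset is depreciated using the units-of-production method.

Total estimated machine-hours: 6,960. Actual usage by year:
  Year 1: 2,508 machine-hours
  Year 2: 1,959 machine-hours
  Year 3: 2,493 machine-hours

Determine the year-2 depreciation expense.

$19,590

Depreciable base = $81,400 − $11,800 = $69,600.
Rate = $69,600 / 6,960 machine-hours = $10 per machine-hour.
Year 1: 2,508 × $10 = $25,080. Book value $56,320.
Year 2: 1,959 × $10 = $19,590. Book value $36,730.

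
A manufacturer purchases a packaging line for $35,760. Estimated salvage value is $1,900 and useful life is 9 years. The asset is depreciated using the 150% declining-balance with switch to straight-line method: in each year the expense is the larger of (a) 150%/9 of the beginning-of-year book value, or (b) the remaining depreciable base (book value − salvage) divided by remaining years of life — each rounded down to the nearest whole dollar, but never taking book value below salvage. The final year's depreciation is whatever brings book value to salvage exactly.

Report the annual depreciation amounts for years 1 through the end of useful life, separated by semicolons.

$5,960; $4,966; $4,139; $3,449; $3,069; $3,069; $3,069; $3,069; $3,070

Depreciable base = $35,760 − $1,900 = $33,860.
Year 1: DB = ⌊$35,760 × 150%/9⌋ = $5,960; SL = ⌊$33,860/9⌋ = $3,762 → take DB $5,960. Book value $29,800.
Year 2: DB = ⌊$29,800 × 150%/9⌋ = $4,966; SL = ⌊$27,900/8⌋ = $3,487 → take DB $4,966. Book value $24,834.
Year 3: DB = ⌊$24,834 × 150%/9⌋ = $4,139; SL = ⌊$22,934/7⌋ = $3,276 → take DB $4,139. Book value $20,695.
Year 4: DB = ⌊$20,695 × 150%/9⌋ = $3,449; SL = ⌊$18,795/6⌋ = $3,132 → take DB $3,449. Book value $17,246.
Year 5: DB = ⌊$17,246 × 150%/9⌋ = $2,874; SL = ⌊$15,346/5⌋ = $3,069 → take SL $3,069. Book value $14,177.
Year 6: DB = ⌊$14,177 × 150%/9⌋ = $2,362; SL = ⌊$12,277/4⌋ = $3,069 → take SL $3,069. Book value $11,108.
Year 7: DB = ⌊$11,108 × 150%/9⌋ = $1,851; SL = ⌊$9,208/3⌋ = $3,069 → take SL $3,069. Book value $8,039.
Year 8: DB = ⌊$8,039 × 150%/9⌋ = $1,339; SL = ⌊$6,139/2⌋ = $3,069 → take SL $3,069. Book value $4,970.
Year 9 (final): $4,970 − $1,900 = $3,070. Book value $1,900.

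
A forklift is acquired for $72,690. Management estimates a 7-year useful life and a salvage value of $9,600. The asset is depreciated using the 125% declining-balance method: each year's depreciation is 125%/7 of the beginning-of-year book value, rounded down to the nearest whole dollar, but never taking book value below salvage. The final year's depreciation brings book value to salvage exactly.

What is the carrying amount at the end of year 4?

Depreciable base = $72,690 − $9,600 = $63,090.
Year 1: ⌊$72,690 × 125%/7⌋ = $12,980. Book value $59,710.
Year 2: ⌊$59,710 × 125%/7⌋ = $10,662. Book value $49,048.
Year 3: ⌊$49,048 × 125%/7⌋ = $8,758. Book value $40,290.
Year 4: ⌊$40,290 × 125%/7⌋ = $7,194. Book value $33,096.

$33,096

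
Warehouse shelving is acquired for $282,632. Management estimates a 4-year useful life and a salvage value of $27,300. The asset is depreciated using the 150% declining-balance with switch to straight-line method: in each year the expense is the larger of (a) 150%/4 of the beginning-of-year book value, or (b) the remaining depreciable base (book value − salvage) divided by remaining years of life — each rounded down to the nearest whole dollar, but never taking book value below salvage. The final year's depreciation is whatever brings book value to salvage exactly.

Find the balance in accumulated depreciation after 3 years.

Depreciable base = $282,632 − $27,300 = $255,332.
Year 1: DB = ⌊$282,632 × 150%/4⌋ = $105,987; SL = ⌊$255,332/4⌋ = $63,833 → take DB $105,987. Book value $176,645.
Year 2: DB = ⌊$176,645 × 150%/4⌋ = $66,241; SL = ⌊$149,345/3⌋ = $49,781 → take DB $66,241. Book value $110,404.
Year 3: DB = ⌊$110,404 × 150%/4⌋ = $41,401; SL = ⌊$83,104/2⌋ = $41,552 → take SL $41,552. Book value $68,852.
Accumulated through year 3 = $282,632 − $68,852 = $213,780.

$213,780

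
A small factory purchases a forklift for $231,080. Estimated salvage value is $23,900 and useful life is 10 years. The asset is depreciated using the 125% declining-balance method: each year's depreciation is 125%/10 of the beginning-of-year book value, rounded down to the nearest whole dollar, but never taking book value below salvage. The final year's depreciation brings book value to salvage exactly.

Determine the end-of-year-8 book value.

$79,403

Depreciable base = $231,080 − $23,900 = $207,180.
Year 1: ⌊$231,080 × 125%/10⌋ = $28,885. Book value $202,195.
Year 2: ⌊$202,195 × 125%/10⌋ = $25,274. Book value $176,921.
Year 3: ⌊$176,921 × 125%/10⌋ = $22,115. Book value $154,806.
Year 4: ⌊$154,806 × 125%/10⌋ = $19,350. Book value $135,456.
Year 5: ⌊$135,456 × 125%/10⌋ = $16,932. Book value $118,524.
Year 6: ⌊$118,524 × 125%/10⌋ = $14,815. Book value $103,709.
Year 7: ⌊$103,709 × 125%/10⌋ = $12,963. Book value $90,746.
Year 8: ⌊$90,746 × 125%/10⌋ = $11,343. Book value $79,403.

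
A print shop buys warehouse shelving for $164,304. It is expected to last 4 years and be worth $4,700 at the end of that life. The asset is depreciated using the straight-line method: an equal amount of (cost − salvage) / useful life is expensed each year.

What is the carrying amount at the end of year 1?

Depreciable base = $164,304 − $4,700 = $159,604.
Annual expense = $159,604 / 4 = $39,901.
End of year 1: book value $124,403.

$124,403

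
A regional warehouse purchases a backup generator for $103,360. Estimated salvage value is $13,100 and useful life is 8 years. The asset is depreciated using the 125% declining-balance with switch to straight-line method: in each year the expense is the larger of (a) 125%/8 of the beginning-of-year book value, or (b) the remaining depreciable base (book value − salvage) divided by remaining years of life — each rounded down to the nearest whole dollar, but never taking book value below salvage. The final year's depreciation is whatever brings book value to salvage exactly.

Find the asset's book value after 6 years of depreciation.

$32,696

Depreciable base = $103,360 − $13,100 = $90,260.
Year 1: DB = ⌊$103,360 × 125%/8⌋ = $16,150; SL = ⌊$90,260/8⌋ = $11,282 → take DB $16,150. Book value $87,210.
Year 2: DB = ⌊$87,210 × 125%/8⌋ = $13,626; SL = ⌊$74,110/7⌋ = $10,587 → take DB $13,626. Book value $73,584.
Year 3: DB = ⌊$73,584 × 125%/8⌋ = $11,497; SL = ⌊$60,484/6⌋ = $10,080 → take DB $11,497. Book value $62,087.
Year 4: DB = ⌊$62,087 × 125%/8⌋ = $9,701; SL = ⌊$48,987/5⌋ = $9,797 → take SL $9,797. Book value $52,290.
Year 5: DB = ⌊$52,290 × 125%/8⌋ = $8,170; SL = ⌊$39,190/4⌋ = $9,797 → take SL $9,797. Book value $42,493.
Year 6: DB = ⌊$42,493 × 125%/8⌋ = $6,639; SL = ⌊$29,393/3⌋ = $9,797 → take SL $9,797. Book value $32,696.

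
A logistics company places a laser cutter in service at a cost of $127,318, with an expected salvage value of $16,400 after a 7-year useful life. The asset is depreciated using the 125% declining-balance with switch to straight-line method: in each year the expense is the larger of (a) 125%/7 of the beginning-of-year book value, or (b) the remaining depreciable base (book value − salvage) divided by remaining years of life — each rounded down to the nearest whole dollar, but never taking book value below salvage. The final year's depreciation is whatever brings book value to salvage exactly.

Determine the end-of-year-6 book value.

$29,942

Depreciable base = $127,318 − $16,400 = $110,918.
Year 1: DB = ⌊$127,318 × 125%/7⌋ = $22,735; SL = ⌊$110,918/7⌋ = $15,845 → take DB $22,735. Book value $104,583.
Year 2: DB = ⌊$104,583 × 125%/7⌋ = $18,675; SL = ⌊$88,183/6⌋ = $14,697 → take DB $18,675. Book value $85,908.
Year 3: DB = ⌊$85,908 × 125%/7⌋ = $15,340; SL = ⌊$69,508/5⌋ = $13,901 → take DB $15,340. Book value $70,568.
Year 4: DB = ⌊$70,568 × 125%/7⌋ = $12,601; SL = ⌊$54,168/4⌋ = $13,542 → take SL $13,542. Book value $57,026.
Year 5: DB = ⌊$57,026 × 125%/7⌋ = $10,183; SL = ⌊$40,626/3⌋ = $13,542 → take SL $13,542. Book value $43,484.
Year 6: DB = ⌊$43,484 × 125%/7⌋ = $7,765; SL = ⌊$27,084/2⌋ = $13,542 → take SL $13,542. Book value $29,942.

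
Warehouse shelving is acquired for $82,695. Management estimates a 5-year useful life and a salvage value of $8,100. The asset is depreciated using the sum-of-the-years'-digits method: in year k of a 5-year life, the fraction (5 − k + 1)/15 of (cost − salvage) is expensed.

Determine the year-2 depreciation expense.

Depreciable base = $82,695 − $8,100 = $74,595.
Sum of the years' digits = 5+4+3+2+1 = 15.
Year 1: $74,595 × 5/15 = $24,865. Book value $57,830.
Year 2: $74,595 × 4/15 = $19,892. Book value $37,938.

$19,892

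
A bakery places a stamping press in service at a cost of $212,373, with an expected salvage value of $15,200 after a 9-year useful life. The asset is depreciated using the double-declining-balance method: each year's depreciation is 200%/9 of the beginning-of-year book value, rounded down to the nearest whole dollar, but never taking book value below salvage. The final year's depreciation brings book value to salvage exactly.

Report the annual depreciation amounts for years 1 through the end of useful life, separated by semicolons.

$47,194; $36,706; $28,549; $22,205; $17,270; $13,433; $10,448; $8,126; $13,242

Depreciable base = $212,373 − $15,200 = $197,173.
Year 1: ⌊$212,373 × 200%/9⌋ = $47,194. Book value $165,179.
Year 2: ⌊$165,179 × 200%/9⌋ = $36,706. Book value $128,473.
Year 3: ⌊$128,473 × 200%/9⌋ = $28,549. Book value $99,924.
Year 4: ⌊$99,924 × 200%/9⌋ = $22,205. Book value $77,719.
Year 5: ⌊$77,719 × 200%/9⌋ = $17,270. Book value $60,449.
Year 6: ⌊$60,449 × 200%/9⌋ = $13,433. Book value $47,016.
Year 7: ⌊$47,016 × 200%/9⌋ = $10,448. Book value $36,568.
Year 8: ⌊$36,568 × 200%/9⌋ = $8,126. Book value $28,442.
Year 9 (final): $28,442 − $15,200 = $13,242. Book value $15,200.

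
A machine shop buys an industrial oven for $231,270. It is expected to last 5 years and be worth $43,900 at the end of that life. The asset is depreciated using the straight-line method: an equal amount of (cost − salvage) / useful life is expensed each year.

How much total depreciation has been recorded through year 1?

Depreciable base = $231,270 − $43,900 = $187,370.
Annual expense = $187,370 / 5 = $37,474.
End of year 1: book value $193,796.
Accumulated through year 1 = $231,270 − $193,796 = $37,474.

$37,474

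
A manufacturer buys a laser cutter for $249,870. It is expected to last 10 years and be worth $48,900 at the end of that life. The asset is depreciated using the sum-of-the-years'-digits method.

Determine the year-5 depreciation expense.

$21,924

Depreciable base = $249,870 − $48,900 = $200,970.
Sum of the years' digits = 10+9+8+7+6+5+4+3+2+1 = 55.
Year 1: $200,970 × 10/55 = $36,540. Book value $213,330.
Year 2: $200,970 × 9/55 = $32,886. Book value $180,444.
Year 3: $200,970 × 8/55 = $29,232. Book value $151,212.
Year 4: $200,970 × 7/55 = $25,578. Book value $125,634.
Year 5: $200,970 × 6/55 = $21,924. Book value $103,710.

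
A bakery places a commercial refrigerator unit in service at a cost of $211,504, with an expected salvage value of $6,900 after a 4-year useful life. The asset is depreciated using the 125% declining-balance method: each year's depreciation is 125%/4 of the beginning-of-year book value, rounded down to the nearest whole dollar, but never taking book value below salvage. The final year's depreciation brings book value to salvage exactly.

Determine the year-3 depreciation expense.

$31,240

Depreciable base = $211,504 − $6,900 = $204,604.
Year 1: ⌊$211,504 × 125%/4⌋ = $66,095. Book value $145,409.
Year 2: ⌊$145,409 × 125%/4⌋ = $45,440. Book value $99,969.
Year 3: ⌊$99,969 × 125%/4⌋ = $31,240. Book value $68,729.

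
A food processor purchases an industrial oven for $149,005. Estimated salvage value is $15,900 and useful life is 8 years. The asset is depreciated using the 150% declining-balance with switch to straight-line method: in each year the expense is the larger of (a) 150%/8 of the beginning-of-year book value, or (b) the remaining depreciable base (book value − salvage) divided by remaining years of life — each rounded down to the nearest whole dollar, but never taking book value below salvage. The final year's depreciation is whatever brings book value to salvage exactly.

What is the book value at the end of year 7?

$28,160

Depreciable base = $149,005 − $15,900 = $133,105.
Year 1: DB = ⌊$149,005 × 150%/8⌋ = $27,938; SL = ⌊$133,105/8⌋ = $16,638 → take DB $27,938. Book value $121,067.
Year 2: DB = ⌊$121,067 × 150%/8⌋ = $22,700; SL = ⌊$105,167/7⌋ = $15,023 → take DB $22,700. Book value $98,367.
Year 3: DB = ⌊$98,367 × 150%/8⌋ = $18,443; SL = ⌊$82,467/6⌋ = $13,744 → take DB $18,443. Book value $79,924.
Year 4: DB = ⌊$79,924 × 150%/8⌋ = $14,985; SL = ⌊$64,024/5⌋ = $12,804 → take DB $14,985. Book value $64,939.
Year 5: DB = ⌊$64,939 × 150%/8⌋ = $12,176; SL = ⌊$49,039/4⌋ = $12,259 → take SL $12,259. Book value $52,680.
Year 6: DB = ⌊$52,680 × 150%/8⌋ = $9,877; SL = ⌊$36,780/3⌋ = $12,260 → take SL $12,260. Book value $40,420.
Year 7: DB = ⌊$40,420 × 150%/8⌋ = $7,578; SL = ⌊$24,520/2⌋ = $12,260 → take SL $12,260. Book value $28,160.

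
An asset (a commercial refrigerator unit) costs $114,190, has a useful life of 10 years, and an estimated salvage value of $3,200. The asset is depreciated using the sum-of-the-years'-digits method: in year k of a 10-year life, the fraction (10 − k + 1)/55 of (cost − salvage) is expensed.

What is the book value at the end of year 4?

$45,578

Depreciable base = $114,190 − $3,200 = $110,990.
Sum of the years' digits = 10+9+8+7+6+5+4+3+2+1 = 55.
Year 1: $110,990 × 10/55 = $20,180. Book value $94,010.
Year 2: $110,990 × 9/55 = $18,162. Book value $75,848.
Year 3: $110,990 × 8/55 = $16,144. Book value $59,704.
Year 4: $110,990 × 7/55 = $14,126. Book value $45,578.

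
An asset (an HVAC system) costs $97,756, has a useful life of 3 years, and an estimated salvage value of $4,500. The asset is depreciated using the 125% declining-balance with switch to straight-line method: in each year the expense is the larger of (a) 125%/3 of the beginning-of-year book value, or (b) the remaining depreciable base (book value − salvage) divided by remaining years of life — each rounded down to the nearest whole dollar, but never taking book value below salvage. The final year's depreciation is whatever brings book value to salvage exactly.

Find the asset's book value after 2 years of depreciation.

Depreciable base = $97,756 − $4,500 = $93,256.
Year 1: DB = ⌊$97,756 × 125%/3⌋ = $40,731; SL = ⌊$93,256/3⌋ = $31,085 → take DB $40,731. Book value $57,025.
Year 2: DB = ⌊$57,025 × 125%/3⌋ = $23,760; SL = ⌊$52,525/2⌋ = $26,262 → take SL $26,262. Book value $30,763.

$30,763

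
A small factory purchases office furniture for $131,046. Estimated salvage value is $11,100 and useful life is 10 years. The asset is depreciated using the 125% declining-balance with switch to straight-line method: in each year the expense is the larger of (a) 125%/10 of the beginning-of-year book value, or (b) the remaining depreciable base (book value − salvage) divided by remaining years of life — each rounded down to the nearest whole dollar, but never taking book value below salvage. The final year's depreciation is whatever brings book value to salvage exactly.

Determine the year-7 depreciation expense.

Depreciable base = $131,046 − $11,100 = $119,946.
Year 1: DB = ⌊$131,046 × 125%/10⌋ = $16,380; SL = ⌊$119,946/10⌋ = $11,994 → take DB $16,380. Book value $114,666.
Year 2: DB = ⌊$114,666 × 125%/10⌋ = $14,333; SL = ⌊$103,566/9⌋ = $11,507 → take DB $14,333. Book value $100,333.
Year 3: DB = ⌊$100,333 × 125%/10⌋ = $12,541; SL = ⌊$89,233/8⌋ = $11,154 → take DB $12,541. Book value $87,792.
Year 4: DB = ⌊$87,792 × 125%/10⌋ = $10,974; SL = ⌊$76,692/7⌋ = $10,956 → take DB $10,974. Book value $76,818.
Year 5: DB = ⌊$76,818 × 125%/10⌋ = $9,602; SL = ⌊$65,718/6⌋ = $10,953 → take SL $10,953. Book value $65,865.
Year 6: DB = ⌊$65,865 × 125%/10⌋ = $8,233; SL = ⌊$54,765/5⌋ = $10,953 → take SL $10,953. Book value $54,912.
Year 7: DB = ⌊$54,912 × 125%/10⌋ = $6,864; SL = ⌊$43,812/4⌋ = $10,953 → take SL $10,953. Book value $43,959.

$10,953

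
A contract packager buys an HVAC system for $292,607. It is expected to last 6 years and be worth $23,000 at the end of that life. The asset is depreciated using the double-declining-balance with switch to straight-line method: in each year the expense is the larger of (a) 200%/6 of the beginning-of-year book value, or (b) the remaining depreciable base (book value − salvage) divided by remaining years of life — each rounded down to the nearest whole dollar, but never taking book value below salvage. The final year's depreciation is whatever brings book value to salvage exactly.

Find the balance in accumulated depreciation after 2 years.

Depreciable base = $292,607 − $23,000 = $269,607.
Year 1: DB = ⌊$292,607 × 200%/6⌋ = $97,535; SL = ⌊$269,607/6⌋ = $44,934 → take DB $97,535. Book value $195,072.
Year 2: DB = ⌊$195,072 × 200%/6⌋ = $65,024; SL = ⌊$172,072/5⌋ = $34,414 → take DB $65,024. Book value $130,048.
Accumulated through year 2 = $292,607 − $130,048 = $162,559.

$162,559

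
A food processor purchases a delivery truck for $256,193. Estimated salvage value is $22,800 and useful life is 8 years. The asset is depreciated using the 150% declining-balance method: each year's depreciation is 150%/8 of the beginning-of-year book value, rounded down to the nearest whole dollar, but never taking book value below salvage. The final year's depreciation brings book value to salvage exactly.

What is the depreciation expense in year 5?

Depreciable base = $256,193 − $22,800 = $233,393.
Year 1: ⌊$256,193 × 150%/8⌋ = $48,036. Book value $208,157.
Year 2: ⌊$208,157 × 150%/8⌋ = $39,029. Book value $169,128.
Year 3: ⌊$169,128 × 150%/8⌋ = $31,711. Book value $137,417.
Year 4: ⌊$137,417 × 150%/8⌋ = $25,765. Book value $111,652.
Year 5: ⌊$111,652 × 150%/8⌋ = $20,934. Book value $90,718.

$20,934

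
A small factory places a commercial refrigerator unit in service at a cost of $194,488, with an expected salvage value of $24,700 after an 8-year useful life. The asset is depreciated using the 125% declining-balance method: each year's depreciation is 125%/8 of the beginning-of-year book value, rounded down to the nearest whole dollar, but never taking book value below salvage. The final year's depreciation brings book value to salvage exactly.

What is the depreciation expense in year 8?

$34,511

Depreciable base = $194,488 − $24,700 = $169,788.
Year 1: ⌊$194,488 × 125%/8⌋ = $30,388. Book value $164,100.
Year 2: ⌊$164,100 × 125%/8⌋ = $25,640. Book value $138,460.
Year 3: ⌊$138,460 × 125%/8⌋ = $21,634. Book value $116,826.
Year 4: ⌊$116,826 × 125%/8⌋ = $18,254. Book value $98,572.
Year 5: ⌊$98,572 × 125%/8⌋ = $15,401. Book value $83,171.
Year 6: ⌊$83,171 × 125%/8⌋ = $12,995. Book value $70,176.
Year 7: ⌊$70,176 × 125%/8⌋ = $10,965. Book value $59,211.
Year 8 (final): $59,211 − $24,700 = $34,511. Book value $24,700.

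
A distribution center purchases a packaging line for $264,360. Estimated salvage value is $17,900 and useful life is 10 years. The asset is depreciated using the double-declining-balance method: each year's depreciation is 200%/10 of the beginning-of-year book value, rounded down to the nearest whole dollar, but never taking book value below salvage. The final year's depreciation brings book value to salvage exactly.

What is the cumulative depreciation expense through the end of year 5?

Depreciable base = $264,360 − $17,900 = $246,460.
Year 1: ⌊$264,360 × 200%/10⌋ = $52,872. Book value $211,488.
Year 2: ⌊$211,488 × 200%/10⌋ = $42,297. Book value $169,191.
Year 3: ⌊$169,191 × 200%/10⌋ = $33,838. Book value $135,353.
Year 4: ⌊$135,353 × 200%/10⌋ = $27,070. Book value $108,283.
Year 5: ⌊$108,283 × 200%/10⌋ = $21,656. Book value $86,627.
Accumulated through year 5 = $264,360 − $86,627 = $177,733.

$177,733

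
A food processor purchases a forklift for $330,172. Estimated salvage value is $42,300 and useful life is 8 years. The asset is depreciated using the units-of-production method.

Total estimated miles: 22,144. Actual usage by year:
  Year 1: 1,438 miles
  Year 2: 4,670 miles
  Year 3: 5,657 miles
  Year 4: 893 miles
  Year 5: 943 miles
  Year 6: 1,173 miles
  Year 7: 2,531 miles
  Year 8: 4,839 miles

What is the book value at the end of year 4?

Depreciable base = $330,172 − $42,300 = $287,872.
Rate = $287,872 / 22,144 miles = $13 per mile.
Year 1: 1,438 × $13 = $18,694. Book value $311,478.
Year 2: 4,670 × $13 = $60,710. Book value $250,768.
Year 3: 5,657 × $13 = $73,541. Book value $177,227.
Year 4: 893 × $13 = $11,609. Book value $165,618.

$165,618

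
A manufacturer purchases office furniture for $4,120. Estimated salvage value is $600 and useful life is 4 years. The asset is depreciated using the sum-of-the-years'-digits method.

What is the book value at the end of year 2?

Depreciable base = $4,120 − $600 = $3,520.
Sum of the years' digits = 4+3+2+1 = 10.
Year 1: $3,520 × 4/10 = $1,408. Book value $2,712.
Year 2: $3,520 × 3/10 = $1,056. Book value $1,656.

$1,656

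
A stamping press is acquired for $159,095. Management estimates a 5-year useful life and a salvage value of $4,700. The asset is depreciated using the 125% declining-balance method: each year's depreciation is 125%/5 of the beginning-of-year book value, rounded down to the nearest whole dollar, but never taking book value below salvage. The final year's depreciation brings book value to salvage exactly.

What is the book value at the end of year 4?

$50,340

Depreciable base = $159,095 − $4,700 = $154,395.
Year 1: ⌊$159,095 × 125%/5⌋ = $39,773. Book value $119,322.
Year 2: ⌊$119,322 × 125%/5⌋ = $29,830. Book value $89,492.
Year 3: ⌊$89,492 × 125%/5⌋ = $22,373. Book value $67,119.
Year 4: ⌊$67,119 × 125%/5⌋ = $16,779. Book value $50,340.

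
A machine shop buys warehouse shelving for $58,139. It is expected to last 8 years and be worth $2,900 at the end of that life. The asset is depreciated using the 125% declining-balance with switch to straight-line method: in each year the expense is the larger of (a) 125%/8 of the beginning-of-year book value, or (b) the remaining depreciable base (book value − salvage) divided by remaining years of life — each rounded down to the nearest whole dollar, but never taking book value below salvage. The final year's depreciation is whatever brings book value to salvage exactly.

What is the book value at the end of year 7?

Depreciable base = $58,139 − $2,900 = $55,239.
Year 1: DB = ⌊$58,139 × 125%/8⌋ = $9,084; SL = ⌊$55,239/8⌋ = $6,904 → take DB $9,084. Book value $49,055.
Year 2: DB = ⌊$49,055 × 125%/8⌋ = $7,664; SL = ⌊$46,155/7⌋ = $6,593 → take DB $7,664. Book value $41,391.
Year 3: DB = ⌊$41,391 × 125%/8⌋ = $6,467; SL = ⌊$38,491/6⌋ = $6,415 → take DB $6,467. Book value $34,924.
Year 4: DB = ⌊$34,924 × 125%/8⌋ = $5,456; SL = ⌊$32,024/5⌋ = $6,404 → take SL $6,404. Book value $28,520.
Year 5: DB = ⌊$28,520 × 125%/8⌋ = $4,456; SL = ⌊$25,620/4⌋ = $6,405 → take SL $6,405. Book value $22,115.
Year 6: DB = ⌊$22,115 × 125%/8⌋ = $3,455; SL = ⌊$19,215/3⌋ = $6,405 → take SL $6,405. Book value $15,710.
Year 7: DB = ⌊$15,710 × 125%/8⌋ = $2,454; SL = ⌊$12,810/2⌋ = $6,405 → take SL $6,405. Book value $9,305.

$9,305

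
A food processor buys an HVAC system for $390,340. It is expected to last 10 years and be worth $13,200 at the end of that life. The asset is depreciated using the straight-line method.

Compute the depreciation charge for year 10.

Depreciable base = $390,340 − $13,200 = $377,140.
Annual expense = $377,140 / 10 = $37,714.

$37,714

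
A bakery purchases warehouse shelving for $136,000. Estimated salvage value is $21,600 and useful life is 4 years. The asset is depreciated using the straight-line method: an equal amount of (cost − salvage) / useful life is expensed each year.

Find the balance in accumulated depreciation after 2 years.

$57,200

Depreciable base = $136,000 − $21,600 = $114,400.
Annual expense = $114,400 / 4 = $28,600.
End of year 1: book value $107,400.
End of year 2: book value $78,800.
Accumulated through year 2 = $136,000 − $78,800 = $57,200.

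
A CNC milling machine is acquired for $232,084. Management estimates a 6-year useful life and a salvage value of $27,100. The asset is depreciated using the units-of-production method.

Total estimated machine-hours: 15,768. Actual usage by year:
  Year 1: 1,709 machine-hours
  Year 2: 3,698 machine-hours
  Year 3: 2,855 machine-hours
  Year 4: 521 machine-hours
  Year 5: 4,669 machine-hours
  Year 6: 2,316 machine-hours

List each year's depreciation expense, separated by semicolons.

$22,217; $48,074; $37,115; $6,773; $60,697; $30,108

Depreciable base = $232,084 − $27,100 = $204,984.
Rate = $204,984 / 15,768 machine-hours = $13 per machine-hour.
Year 1: 1,709 × $13 = $22,217. Book value $209,867.
Year 2: 3,698 × $13 = $48,074. Book value $161,793.
Year 3: 2,855 × $13 = $37,115. Book value $124,678.
Year 4: 521 × $13 = $6,773. Book value $117,905.
Year 5: 4,669 × $13 = $60,697. Book value $57,208.
Year 6: 2,316 × $13 = $30,108. Book value $27,100.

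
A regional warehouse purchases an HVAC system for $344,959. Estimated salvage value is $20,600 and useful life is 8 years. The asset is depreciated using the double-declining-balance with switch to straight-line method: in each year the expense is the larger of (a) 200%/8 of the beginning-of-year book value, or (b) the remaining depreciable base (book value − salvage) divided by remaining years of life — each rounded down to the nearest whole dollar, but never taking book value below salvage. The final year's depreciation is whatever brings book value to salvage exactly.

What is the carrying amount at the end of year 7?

$40,998

Depreciable base = $344,959 − $20,600 = $324,359.
Year 1: DB = ⌊$344,959 × 200%/8⌋ = $86,239; SL = ⌊$324,359/8⌋ = $40,544 → take DB $86,239. Book value $258,720.
Year 2: DB = ⌊$258,720 × 200%/8⌋ = $64,680; SL = ⌊$238,120/7⌋ = $34,017 → take DB $64,680. Book value $194,040.
Year 3: DB = ⌊$194,040 × 200%/8⌋ = $48,510; SL = ⌊$173,440/6⌋ = $28,906 → take DB $48,510. Book value $145,530.
Year 4: DB = ⌊$145,530 × 200%/8⌋ = $36,382; SL = ⌊$124,930/5⌋ = $24,986 → take DB $36,382. Book value $109,148.
Year 5: DB = ⌊$109,148 × 200%/8⌋ = $27,287; SL = ⌊$88,548/4⌋ = $22,137 → take DB $27,287. Book value $81,861.
Year 6: DB = ⌊$81,861 × 200%/8⌋ = $20,465; SL = ⌊$61,261/3⌋ = $20,420 → take DB $20,465. Book value $61,396.
Year 7: DB = ⌊$61,396 × 200%/8⌋ = $15,349; SL = ⌊$40,796/2⌋ = $20,398 → take SL $20,398. Book value $40,998.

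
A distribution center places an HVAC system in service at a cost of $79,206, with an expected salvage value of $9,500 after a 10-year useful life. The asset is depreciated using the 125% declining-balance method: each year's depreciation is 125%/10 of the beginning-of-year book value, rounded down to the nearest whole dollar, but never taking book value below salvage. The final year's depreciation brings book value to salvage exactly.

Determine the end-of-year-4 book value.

$46,431

Depreciable base = $79,206 − $9,500 = $69,706.
Year 1: ⌊$79,206 × 125%/10⌋ = $9,900. Book value $69,306.
Year 2: ⌊$69,306 × 125%/10⌋ = $8,663. Book value $60,643.
Year 3: ⌊$60,643 × 125%/10⌋ = $7,580. Book value $53,063.
Year 4: ⌊$53,063 × 125%/10⌋ = $6,632. Book value $46,431.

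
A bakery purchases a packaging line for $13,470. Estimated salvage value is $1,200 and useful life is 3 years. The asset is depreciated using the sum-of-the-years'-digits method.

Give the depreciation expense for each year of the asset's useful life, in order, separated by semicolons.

$6,135; $4,090; $2,045

Depreciable base = $13,470 − $1,200 = $12,270.
Sum of the years' digits = 3+2+1 = 6.
Year 1: $12,270 × 3/6 = $6,135. Book value $7,335.
Year 2: $12,270 × 2/6 = $4,090. Book value $3,245.
Year 3: $12,270 × 1/6 = $2,045. Book value $1,200.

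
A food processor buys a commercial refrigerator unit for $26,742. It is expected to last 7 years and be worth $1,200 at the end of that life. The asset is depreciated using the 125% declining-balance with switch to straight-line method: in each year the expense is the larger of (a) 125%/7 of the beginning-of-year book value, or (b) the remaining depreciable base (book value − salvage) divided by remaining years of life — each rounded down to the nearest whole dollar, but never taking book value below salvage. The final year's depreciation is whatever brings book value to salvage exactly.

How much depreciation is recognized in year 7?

Depreciable base = $26,742 − $1,200 = $25,542.
Year 1: DB = ⌊$26,742 × 125%/7⌋ = $4,775; SL = ⌊$25,542/7⌋ = $3,648 → take DB $4,775. Book value $21,967.
Year 2: DB = ⌊$21,967 × 125%/7⌋ = $3,922; SL = ⌊$20,767/6⌋ = $3,461 → take DB $3,922. Book value $18,045.
Year 3: DB = ⌊$18,045 × 125%/7⌋ = $3,222; SL = ⌊$16,845/5⌋ = $3,369 → take SL $3,369. Book value $14,676.
Year 4: DB = ⌊$14,676 × 125%/7⌋ = $2,620; SL = ⌊$13,476/4⌋ = $3,369 → take SL $3,369. Book value $11,307.
Year 5: DB = ⌊$11,307 × 125%/7⌋ = $2,019; SL = ⌊$10,107/3⌋ = $3,369 → take SL $3,369. Book value $7,938.
Year 6: DB = ⌊$7,938 × 125%/7⌋ = $1,417; SL = ⌊$6,738/2⌋ = $3,369 → take SL $3,369. Book value $4,569.
Year 7 (final): $4,569 − $1,200 = $3,369. Book value $1,200.

$3,369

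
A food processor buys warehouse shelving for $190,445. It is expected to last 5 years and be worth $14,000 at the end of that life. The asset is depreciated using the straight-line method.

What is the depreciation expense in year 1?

Depreciable base = $190,445 − $14,000 = $176,445.
Annual expense = $176,445 / 5 = $35,289.

$35,289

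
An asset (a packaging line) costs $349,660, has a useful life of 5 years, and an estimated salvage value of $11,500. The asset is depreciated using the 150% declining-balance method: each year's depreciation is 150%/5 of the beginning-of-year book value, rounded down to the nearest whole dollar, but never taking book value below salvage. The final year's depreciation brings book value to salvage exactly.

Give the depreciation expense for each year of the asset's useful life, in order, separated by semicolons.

Depreciable base = $349,660 − $11,500 = $338,160.
Year 1: ⌊$349,660 × 150%/5⌋ = $104,898. Book value $244,762.
Year 2: ⌊$244,762 × 150%/5⌋ = $73,428. Book value $171,334.
Year 3: ⌊$171,334 × 150%/5⌋ = $51,400. Book value $119,934.
Year 4: ⌊$119,934 × 150%/5⌋ = $35,980. Book value $83,954.
Year 5 (final): $83,954 − $11,500 = $72,454. Book value $11,500.

$104,898; $73,428; $51,400; $35,980; $72,454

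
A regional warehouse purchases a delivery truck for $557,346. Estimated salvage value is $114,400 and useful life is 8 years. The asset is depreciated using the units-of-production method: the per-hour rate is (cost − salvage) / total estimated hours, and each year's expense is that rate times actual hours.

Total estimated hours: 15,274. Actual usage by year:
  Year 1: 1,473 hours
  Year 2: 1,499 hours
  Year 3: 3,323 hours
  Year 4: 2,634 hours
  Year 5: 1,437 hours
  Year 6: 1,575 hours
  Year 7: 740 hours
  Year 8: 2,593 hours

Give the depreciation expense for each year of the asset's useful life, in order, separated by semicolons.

$42,717; $43,471; $96,367; $76,386; $41,673; $45,675; $21,460; $75,197

Depreciable base = $557,346 − $114,400 = $442,946.
Rate = $442,946 / 15,274 hours = $29 per hour.
Year 1: 1,473 × $29 = $42,717. Book value $514,629.
Year 2: 1,499 × $29 = $43,471. Book value $471,158.
Year 3: 3,323 × $29 = $96,367. Book value $374,791.
Year 4: 2,634 × $29 = $76,386. Book value $298,405.
Year 5: 1,437 × $29 = $41,673. Book value $256,732.
Year 6: 1,575 × $29 = $45,675. Book value $211,057.
Year 7: 740 × $29 = $21,460. Book value $189,597.
Year 8: 2,593 × $29 = $75,197. Book value $114,400.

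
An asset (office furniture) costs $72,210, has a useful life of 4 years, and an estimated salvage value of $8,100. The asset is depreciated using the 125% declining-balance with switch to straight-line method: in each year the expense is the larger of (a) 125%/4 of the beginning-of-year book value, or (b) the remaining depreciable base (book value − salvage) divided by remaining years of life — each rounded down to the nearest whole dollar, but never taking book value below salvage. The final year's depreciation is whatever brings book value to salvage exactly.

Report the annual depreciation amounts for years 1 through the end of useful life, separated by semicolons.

$22,565; $15,514; $13,015; $13,016

Depreciable base = $72,210 − $8,100 = $64,110.
Year 1: DB = ⌊$72,210 × 125%/4⌋ = $22,565; SL = ⌊$64,110/4⌋ = $16,027 → take DB $22,565. Book value $49,645.
Year 2: DB = ⌊$49,645 × 125%/4⌋ = $15,514; SL = ⌊$41,545/3⌋ = $13,848 → take DB $15,514. Book value $34,131.
Year 3: DB = ⌊$34,131 × 125%/4⌋ = $10,665; SL = ⌊$26,031/2⌋ = $13,015 → take SL $13,015. Book value $21,116.
Year 4 (final): $21,116 − $8,100 = $13,016. Book value $8,100.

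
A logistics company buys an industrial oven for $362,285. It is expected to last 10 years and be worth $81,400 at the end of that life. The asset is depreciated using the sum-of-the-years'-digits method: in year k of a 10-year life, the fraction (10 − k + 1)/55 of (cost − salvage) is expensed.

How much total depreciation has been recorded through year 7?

Depreciable base = $362,285 − $81,400 = $280,885.
Sum of the years' digits = 10+9+8+7+6+5+4+3+2+1 = 55.
Year 1: $280,885 × 10/55 = $51,070. Book value $311,215.
Year 2: $280,885 × 9/55 = $45,963. Book value $265,252.
Year 3: $280,885 × 8/55 = $40,856. Book value $224,396.
Year 4: $280,885 × 7/55 = $35,749. Book value $188,647.
Year 5: $280,885 × 6/55 = $30,642. Book value $158,005.
Year 6: $280,885 × 5/55 = $25,535. Book value $132,470.
Year 7: $280,885 × 4/55 = $20,428. Book value $112,042.
Accumulated through year 7 = $362,285 − $112,042 = $250,243.

$250,243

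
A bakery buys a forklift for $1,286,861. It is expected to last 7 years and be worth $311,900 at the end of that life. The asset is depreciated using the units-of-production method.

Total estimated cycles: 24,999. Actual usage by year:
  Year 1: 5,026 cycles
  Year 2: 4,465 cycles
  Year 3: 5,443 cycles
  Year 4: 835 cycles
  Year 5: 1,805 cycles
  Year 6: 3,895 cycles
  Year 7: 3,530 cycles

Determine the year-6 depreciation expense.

$151,905

Depreciable base = $1,286,861 − $311,900 = $974,961.
Rate = $974,961 / 24,999 cycles = $39 per cycle.
Year 1: 5,026 × $39 = $196,014. Book value $1,090,847.
Year 2: 4,465 × $39 = $174,135. Book value $916,712.
Year 3: 5,443 × $39 = $212,277. Book value $704,435.
Year 4: 835 × $39 = $32,565. Book value $671,870.
Year 5: 1,805 × $39 = $70,395. Book value $601,475.
Year 6: 3,895 × $39 = $151,905. Book value $449,570.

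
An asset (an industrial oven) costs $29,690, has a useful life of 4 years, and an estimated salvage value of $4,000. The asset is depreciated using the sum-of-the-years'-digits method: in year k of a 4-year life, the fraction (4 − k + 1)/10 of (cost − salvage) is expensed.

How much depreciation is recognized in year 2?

$7,707

Depreciable base = $29,690 − $4,000 = $25,690.
Sum of the years' digits = 4+3+2+1 = 10.
Year 1: $25,690 × 4/10 = $10,276. Book value $19,414.
Year 2: $25,690 × 3/10 = $7,707. Book value $11,707.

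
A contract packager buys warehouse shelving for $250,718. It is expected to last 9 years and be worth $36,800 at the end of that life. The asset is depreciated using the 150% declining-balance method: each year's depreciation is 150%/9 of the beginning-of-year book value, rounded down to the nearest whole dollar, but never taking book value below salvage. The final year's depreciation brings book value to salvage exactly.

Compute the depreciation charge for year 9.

Depreciable base = $250,718 − $36,800 = $213,918.
Year 1: ⌊$250,718 × 150%/9⌋ = $41,786. Book value $208,932.
Year 2: ⌊$208,932 × 150%/9⌋ = $34,822. Book value $174,110.
Year 3: ⌊$174,110 × 150%/9⌋ = $29,018. Book value $145,092.
Year 4: ⌊$145,092 × 150%/9⌋ = $24,182. Book value $120,910.
Year 5: ⌊$120,910 × 150%/9⌋ = $20,151. Book value $100,759.
Year 6: ⌊$100,759 × 150%/9⌋ = $16,793. Book value $83,966.
Year 7: ⌊$83,966 × 150%/9⌋ = $13,994. Book value $69,972.
Year 8: ⌊$69,972 × 150%/9⌋ = $11,662. Book value $58,310.
Year 9 (final): $58,310 − $36,800 = $21,510. Book value $36,800.

$21,510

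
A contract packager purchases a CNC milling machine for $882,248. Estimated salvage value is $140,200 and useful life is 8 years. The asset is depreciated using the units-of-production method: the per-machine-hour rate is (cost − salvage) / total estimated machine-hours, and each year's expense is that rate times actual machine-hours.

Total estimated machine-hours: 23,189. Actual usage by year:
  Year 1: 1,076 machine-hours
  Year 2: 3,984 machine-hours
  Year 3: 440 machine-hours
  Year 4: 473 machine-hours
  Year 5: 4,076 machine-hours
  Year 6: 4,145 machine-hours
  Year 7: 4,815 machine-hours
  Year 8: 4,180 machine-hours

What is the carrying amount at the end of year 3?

$706,248

Depreciable base = $882,248 − $140,200 = $742,048.
Rate = $742,048 / 23,189 machine-hours = $32 per machine-hour.
Year 1: 1,076 × $32 = $34,432. Book value $847,816.
Year 2: 3,984 × $32 = $127,488. Book value $720,328.
Year 3: 440 × $32 = $14,080. Book value $706,248.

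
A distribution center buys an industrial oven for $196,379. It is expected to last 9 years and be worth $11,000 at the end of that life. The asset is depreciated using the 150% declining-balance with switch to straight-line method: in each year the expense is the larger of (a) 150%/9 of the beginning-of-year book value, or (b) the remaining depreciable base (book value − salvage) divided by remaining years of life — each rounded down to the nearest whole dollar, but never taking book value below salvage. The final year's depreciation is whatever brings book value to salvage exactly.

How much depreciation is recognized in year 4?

Depreciable base = $196,379 − $11,000 = $185,379.
Year 1: DB = ⌊$196,379 × 150%/9⌋ = $32,729; SL = ⌊$185,379/9⌋ = $20,597 → take DB $32,729. Book value $163,650.
Year 2: DB = ⌊$163,650 × 150%/9⌋ = $27,275; SL = ⌊$152,650/8⌋ = $19,081 → take DB $27,275. Book value $136,375.
Year 3: DB = ⌊$136,375 × 150%/9⌋ = $22,729; SL = ⌊$125,375/7⌋ = $17,910 → take DB $22,729. Book value $113,646.
Year 4: DB = ⌊$113,646 × 150%/9⌋ = $18,941; SL = ⌊$102,646/6⌋ = $17,107 → take DB $18,941. Book value $94,705.

$18,941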